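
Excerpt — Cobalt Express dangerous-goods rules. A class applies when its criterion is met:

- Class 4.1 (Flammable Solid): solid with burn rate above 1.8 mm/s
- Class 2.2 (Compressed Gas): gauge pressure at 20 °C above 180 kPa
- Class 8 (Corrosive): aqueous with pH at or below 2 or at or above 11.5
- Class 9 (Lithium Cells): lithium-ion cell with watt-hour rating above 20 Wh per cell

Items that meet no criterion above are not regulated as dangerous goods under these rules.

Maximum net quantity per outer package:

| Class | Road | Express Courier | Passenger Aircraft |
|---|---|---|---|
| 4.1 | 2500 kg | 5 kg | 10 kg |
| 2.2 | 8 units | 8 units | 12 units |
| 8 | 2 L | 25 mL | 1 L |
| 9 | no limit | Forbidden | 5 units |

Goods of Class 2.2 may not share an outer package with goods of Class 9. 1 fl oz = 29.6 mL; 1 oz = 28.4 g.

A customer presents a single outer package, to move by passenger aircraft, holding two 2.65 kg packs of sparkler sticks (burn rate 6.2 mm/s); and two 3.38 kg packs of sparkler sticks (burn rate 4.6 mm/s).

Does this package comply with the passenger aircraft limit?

No

Sparkler sticks: burn rate 6.2 mm/s > 1.8 mm/s → Class 4.1 (Flammable Solid).
Sparkler sticks: burn rate 4.6 mm/s > 1.8 mm/s → Class 4.1 (Flammable Solid).
Total Class 4.1: (two 2.65 kg packs = 5.3 kg) + (two 3.38 kg packs = 6.76 kg) = 12.06 kg.
That exceeds the Class 4.1 passenger aircraft limit of 10 kg.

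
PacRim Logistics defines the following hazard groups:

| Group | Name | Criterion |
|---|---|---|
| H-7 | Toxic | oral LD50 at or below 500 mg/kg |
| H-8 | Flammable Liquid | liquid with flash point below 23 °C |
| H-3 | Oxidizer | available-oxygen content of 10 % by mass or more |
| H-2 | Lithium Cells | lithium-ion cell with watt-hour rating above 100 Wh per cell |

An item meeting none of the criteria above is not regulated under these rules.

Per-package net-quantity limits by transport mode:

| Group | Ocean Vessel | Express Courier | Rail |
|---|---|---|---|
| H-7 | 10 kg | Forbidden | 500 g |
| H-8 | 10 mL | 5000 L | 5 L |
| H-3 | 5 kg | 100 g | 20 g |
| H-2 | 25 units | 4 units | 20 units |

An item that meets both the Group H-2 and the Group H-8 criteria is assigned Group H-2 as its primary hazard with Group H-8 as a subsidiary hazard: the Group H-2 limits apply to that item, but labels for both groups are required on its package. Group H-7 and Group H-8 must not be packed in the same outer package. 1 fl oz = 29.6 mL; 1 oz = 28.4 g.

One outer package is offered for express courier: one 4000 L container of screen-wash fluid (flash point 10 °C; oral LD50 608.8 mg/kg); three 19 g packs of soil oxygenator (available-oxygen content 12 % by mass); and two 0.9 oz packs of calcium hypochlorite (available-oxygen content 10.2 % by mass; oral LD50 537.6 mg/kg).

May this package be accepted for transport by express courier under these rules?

The screen-wash fluid has flash point 10 °C, which is < 23 °C, so it is Group H-8 (Flammable Liquid).
The soil oxygenator has available-oxygen content 12 % by mass, which is ≥ 10 % by mass, so it is Group H-3 (Oxidizer).
With available-oxygen content 10.2 % by mass (≥ 10 % by mass), the calcium hypochlorite falls in Group H-3.
Total Group H-3: (three 19 g packs = 57 g) + (two 0.9 oz packs = 51.12 g) = 108.12 g.
That exceeds the Group H-3 express courier limit of 100 g.
Group H-8 quantity: 4000 L.
4000 L ≤ 5000 L (express courier limit, Group H-8) — within limit.
The segregation rule (Group H-7 with Group H-8) does not apply to Group H-3 with Group H-8.

No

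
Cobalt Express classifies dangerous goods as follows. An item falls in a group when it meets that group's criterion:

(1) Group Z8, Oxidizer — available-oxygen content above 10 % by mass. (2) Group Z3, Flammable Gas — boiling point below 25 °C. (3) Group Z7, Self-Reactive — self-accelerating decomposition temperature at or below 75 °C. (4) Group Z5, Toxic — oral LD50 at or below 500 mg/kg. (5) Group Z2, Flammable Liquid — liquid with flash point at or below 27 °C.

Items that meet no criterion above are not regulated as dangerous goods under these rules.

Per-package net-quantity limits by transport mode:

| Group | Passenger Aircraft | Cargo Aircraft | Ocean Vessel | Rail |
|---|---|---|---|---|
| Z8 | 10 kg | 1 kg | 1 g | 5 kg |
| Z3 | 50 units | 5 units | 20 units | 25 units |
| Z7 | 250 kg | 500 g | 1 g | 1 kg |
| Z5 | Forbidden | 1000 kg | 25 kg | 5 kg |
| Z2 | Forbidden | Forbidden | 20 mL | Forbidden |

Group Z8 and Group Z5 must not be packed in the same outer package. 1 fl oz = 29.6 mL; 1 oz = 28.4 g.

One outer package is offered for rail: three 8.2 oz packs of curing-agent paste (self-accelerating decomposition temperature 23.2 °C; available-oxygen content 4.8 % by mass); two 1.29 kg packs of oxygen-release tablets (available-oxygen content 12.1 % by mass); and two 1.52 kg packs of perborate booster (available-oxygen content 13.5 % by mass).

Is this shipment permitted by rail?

No

Curing-agent paste: self-accelerating decomposition temperature 23.2 °C ≤ 75 °C → Group Z7 (Self-Reactive).
Available-oxygen content 12.1 % by mass meets the Group Z8 criterion (Oxidizer), so the oxygen-release tablets are Group Z8.
The perborate booster has available-oxygen content 13.5 % by mass, which is > 10 % by mass, so it is Group Z8 (Oxidizer).
Group Z7 quantity: three 8.2 oz packs = 698.64 g.
698.64 g is within the rail limit of 1 kg for Group Z7.
Total Group Z8: (two 1.29 kg packs = 2.58 kg) + (two 1.52 kg packs = 3.04 kg) = 5.62 kg.
5.62 kg exceeds the rail limit of 5 kg for Group Z8.
The segregation rule (Group Z8 with Group Z5) does not apply to Group Z7 with Group Z8.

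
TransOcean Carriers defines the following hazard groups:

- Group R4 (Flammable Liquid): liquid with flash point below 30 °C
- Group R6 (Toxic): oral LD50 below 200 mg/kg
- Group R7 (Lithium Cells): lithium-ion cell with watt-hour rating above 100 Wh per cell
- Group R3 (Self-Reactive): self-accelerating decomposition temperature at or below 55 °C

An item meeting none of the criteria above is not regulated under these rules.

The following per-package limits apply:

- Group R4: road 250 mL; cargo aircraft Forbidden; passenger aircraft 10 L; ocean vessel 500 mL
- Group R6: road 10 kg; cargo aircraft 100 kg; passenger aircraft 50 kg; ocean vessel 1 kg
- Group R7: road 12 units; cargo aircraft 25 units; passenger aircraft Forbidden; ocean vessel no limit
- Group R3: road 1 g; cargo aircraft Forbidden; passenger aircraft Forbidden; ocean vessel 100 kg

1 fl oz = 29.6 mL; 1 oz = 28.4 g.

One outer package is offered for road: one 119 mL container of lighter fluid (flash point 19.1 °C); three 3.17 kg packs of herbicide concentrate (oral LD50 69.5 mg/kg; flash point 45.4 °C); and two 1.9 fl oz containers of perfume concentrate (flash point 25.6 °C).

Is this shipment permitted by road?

Flash point 19.1 °C meets the Group R4 criterion (Flammable Liquid), so the lighter fluid is Group R4.
Oral LD50 69.5 mg/kg meets the Group R6 criterion (Toxic), so the herbicide concentrate is Group R6.
Flash point 25.6 °C meets the Group R4 criterion (Flammable Liquid), so the perfume concentrate is Group R4.
Total Group R4: 119 mL + (two 1.9 fl oz containers = 112.48 mL) = 231.48 mL.
231.48 mL is within the road limit of 250 mL for Group R4.
Group R6 quantity: three 3.17 kg packs = 9.51 kg.
9.51 kg ≤ 10 kg (road limit, Group R6) — within limit.
Every hazard group is within its road limit and no segregation rule is violated.

Yes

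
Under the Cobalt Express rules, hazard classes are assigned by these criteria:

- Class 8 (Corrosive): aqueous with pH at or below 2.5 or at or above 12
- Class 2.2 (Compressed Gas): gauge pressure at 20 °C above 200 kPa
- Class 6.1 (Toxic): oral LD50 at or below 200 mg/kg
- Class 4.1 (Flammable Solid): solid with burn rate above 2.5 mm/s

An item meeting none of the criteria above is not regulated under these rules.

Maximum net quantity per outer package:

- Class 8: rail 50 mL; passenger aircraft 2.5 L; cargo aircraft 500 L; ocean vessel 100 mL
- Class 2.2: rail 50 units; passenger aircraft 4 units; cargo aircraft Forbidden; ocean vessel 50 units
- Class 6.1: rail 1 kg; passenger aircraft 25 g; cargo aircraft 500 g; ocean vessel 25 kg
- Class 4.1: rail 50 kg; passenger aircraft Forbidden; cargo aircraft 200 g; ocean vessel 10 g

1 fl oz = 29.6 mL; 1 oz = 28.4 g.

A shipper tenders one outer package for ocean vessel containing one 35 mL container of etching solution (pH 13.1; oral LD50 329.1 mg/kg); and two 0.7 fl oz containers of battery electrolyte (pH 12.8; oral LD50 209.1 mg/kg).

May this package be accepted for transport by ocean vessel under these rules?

pH 13.1 meets the Class 8 criterion (Corrosive), so the etching solution is Class 8.
pH 12.8 meets the Class 8 criterion (Corrosive), so the battery electrolyte is Class 8.
Class 8 net quantity: 35 mL + (two 0.7 fl oz containers = 41.44 mL) = 76.44 mL.
That is within the Class 8 ocean vessel limit of 100 mL.

Yes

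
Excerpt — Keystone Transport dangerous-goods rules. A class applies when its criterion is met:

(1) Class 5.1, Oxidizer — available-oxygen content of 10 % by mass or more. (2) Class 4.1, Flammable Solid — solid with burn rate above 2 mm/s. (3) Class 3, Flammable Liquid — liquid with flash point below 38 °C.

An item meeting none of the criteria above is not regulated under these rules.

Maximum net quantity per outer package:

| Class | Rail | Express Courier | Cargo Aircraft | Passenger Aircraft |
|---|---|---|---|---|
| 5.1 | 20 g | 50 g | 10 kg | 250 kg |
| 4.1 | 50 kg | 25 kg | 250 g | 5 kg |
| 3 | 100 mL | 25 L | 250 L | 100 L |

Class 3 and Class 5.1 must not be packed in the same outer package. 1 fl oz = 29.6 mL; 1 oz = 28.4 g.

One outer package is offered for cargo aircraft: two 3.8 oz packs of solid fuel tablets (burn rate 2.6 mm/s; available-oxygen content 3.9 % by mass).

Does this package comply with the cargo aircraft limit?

Burn rate 2.6 mm/s meets the Class 4.1 criterion (Flammable Solid), so the solid fuel tablets are Class 4.1.
Class 4.1 quantity: two 3.8 oz packs = 215.84 g.
215.84 g is within the cargo aircraft limit of 250 g for Class 4.1.

Yes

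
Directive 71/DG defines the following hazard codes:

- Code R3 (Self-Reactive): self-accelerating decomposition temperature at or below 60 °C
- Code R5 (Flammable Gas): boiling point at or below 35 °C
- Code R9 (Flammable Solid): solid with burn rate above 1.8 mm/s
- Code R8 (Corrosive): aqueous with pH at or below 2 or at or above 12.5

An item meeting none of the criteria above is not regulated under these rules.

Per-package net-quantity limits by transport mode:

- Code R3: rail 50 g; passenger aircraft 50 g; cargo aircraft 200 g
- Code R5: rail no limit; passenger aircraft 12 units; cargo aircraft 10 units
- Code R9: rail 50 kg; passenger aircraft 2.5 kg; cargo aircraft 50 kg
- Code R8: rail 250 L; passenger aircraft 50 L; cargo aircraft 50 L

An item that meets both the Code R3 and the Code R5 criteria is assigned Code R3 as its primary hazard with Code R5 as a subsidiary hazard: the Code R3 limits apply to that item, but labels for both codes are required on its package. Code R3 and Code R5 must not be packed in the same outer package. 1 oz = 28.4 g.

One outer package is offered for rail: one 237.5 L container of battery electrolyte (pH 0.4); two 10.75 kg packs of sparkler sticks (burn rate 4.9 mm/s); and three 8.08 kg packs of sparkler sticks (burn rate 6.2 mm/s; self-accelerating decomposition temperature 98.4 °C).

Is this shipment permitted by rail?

pH 0.4 meets the Code R8 criterion (Corrosive), so the battery electrolyte is Code R8.
The sparkler sticks have burn rate 4.9 mm/s, which is > 1.8 mm/s, so they are Code R9 (Flammable Solid).
Burn rate 6.2 mm/s meets the Code R9 criterion (Flammable Solid), so the sparkler sticks are Code R9.
Code R9 net quantity: (two 10.75 kg packs = 21.5 kg) + (three 8.08 kg packs = 24.24 kg) = 45.74 kg.
That is within the Code R9 rail limit of 50 kg.
Code R8 quantity: 237.5 L.
That is within the Code R8 rail limit of 250 L.
The segregation rule (Code R3 with Code R5) does not apply to Code R9 with Code R8.
Every hazard code is within its rail limit and no segregation rule is violated.

Yes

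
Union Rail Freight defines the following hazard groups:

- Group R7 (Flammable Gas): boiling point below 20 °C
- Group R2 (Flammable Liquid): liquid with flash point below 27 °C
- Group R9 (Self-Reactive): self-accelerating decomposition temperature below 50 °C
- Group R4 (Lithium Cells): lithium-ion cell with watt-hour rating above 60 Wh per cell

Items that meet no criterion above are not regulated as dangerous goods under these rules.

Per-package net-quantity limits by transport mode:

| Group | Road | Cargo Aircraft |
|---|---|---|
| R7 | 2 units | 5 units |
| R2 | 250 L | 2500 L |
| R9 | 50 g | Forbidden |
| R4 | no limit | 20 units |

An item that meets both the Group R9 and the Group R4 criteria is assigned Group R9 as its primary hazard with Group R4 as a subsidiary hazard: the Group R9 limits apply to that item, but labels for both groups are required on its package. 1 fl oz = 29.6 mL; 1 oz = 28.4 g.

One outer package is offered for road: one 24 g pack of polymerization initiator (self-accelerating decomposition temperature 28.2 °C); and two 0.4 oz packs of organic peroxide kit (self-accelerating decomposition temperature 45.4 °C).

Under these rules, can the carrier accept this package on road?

Self-accelerating decomposition temperature 28.2 °C meets the Group R9 criterion (Self-Reactive), so the polymerization initiator is Group R9.
The organic peroxide kit has self-accelerating decomposition temperature 45.4 °C, which is < 50 °C, so it is Group R9 (Self-Reactive).
Total Group R9: 24 g + (two 0.4 oz packs = 22.72 g) = 46.72 g.
46.72 g ≤ 50 g (road limit, Group R9) — within limit.

Yes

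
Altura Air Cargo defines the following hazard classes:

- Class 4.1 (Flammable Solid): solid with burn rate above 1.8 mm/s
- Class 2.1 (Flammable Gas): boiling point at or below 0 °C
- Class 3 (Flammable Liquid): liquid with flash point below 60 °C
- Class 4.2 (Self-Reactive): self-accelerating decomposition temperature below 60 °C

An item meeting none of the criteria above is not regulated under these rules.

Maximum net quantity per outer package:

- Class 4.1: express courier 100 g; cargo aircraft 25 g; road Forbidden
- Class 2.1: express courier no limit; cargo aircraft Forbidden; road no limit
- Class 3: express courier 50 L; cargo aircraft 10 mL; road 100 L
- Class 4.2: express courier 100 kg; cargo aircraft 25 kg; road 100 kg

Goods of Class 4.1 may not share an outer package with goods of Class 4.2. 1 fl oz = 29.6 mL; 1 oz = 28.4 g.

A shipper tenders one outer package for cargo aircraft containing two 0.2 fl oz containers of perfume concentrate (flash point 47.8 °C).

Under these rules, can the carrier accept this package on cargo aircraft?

With flash point 47.8 °C (< 60 °C), the perfume concentrate falls in Class 3.
Class 3 quantity: two 0.2 fl oz containers = 11.84 mL.
11.84 mL > 10 mL (cargo aircraft limit, Class 3) — over the limit.

No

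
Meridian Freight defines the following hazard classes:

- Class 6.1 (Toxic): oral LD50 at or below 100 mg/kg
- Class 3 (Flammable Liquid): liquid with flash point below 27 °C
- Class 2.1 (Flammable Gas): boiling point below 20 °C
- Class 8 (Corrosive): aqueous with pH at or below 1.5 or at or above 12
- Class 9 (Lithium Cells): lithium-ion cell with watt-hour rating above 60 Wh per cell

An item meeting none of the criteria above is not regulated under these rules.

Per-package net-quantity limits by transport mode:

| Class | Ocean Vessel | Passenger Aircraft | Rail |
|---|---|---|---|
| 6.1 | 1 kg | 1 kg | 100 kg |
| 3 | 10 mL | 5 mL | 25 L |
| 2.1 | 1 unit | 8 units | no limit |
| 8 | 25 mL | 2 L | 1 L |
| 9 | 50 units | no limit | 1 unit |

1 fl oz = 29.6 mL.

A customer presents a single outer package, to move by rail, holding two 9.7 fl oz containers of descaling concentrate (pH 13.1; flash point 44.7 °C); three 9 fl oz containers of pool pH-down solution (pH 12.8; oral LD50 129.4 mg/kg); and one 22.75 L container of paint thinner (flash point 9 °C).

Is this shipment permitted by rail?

Descaling concentrate: pH 13.1 ≥ 12 → Class 8 (Corrosive).
With pH 12.8 (≥ 12), the pool pH-down solution falls in Class 8.
With flash point 9 °C (< 27 °C), the paint thinner falls in Class 3.
Total Class 8: (two 9.7 fl oz containers = 574.24 mL) + (three 9 fl oz containers = 799.2 mL) = 1373.44 mL.
That exceeds the Class 8 rail limit of 1 L.
Class 3 quantity: 22.75 L.
22.75 L is within the rail limit of 25 L for Class 3.

No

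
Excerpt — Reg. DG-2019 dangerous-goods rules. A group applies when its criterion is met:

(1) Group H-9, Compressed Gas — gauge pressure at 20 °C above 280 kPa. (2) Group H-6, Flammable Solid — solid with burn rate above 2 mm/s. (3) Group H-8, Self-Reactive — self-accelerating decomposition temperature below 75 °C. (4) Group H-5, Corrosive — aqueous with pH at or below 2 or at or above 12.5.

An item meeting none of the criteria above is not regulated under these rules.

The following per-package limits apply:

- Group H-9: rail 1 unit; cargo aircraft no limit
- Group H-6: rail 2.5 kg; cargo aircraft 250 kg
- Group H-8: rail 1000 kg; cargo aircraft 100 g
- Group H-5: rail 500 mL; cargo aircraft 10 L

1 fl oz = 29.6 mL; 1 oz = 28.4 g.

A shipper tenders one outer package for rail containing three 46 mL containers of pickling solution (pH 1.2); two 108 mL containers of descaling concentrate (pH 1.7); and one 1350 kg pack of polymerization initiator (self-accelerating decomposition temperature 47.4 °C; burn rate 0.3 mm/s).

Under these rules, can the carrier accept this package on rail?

No

The pickling solution has pH 1.2, which is ≤ 2, so it is Group H-5 (Corrosive).
Descaling concentrate: pH 1.7 ≤ 2 → Group H-5 (Corrosive).
Self-accelerating decomposition temperature 47.4 °C meets the Group H-8 criterion (Self-Reactive), so the polymerization initiator is Group H-8.
Total Group H-5: (three 46 mL containers = 138 mL) + (two 108 mL containers = 216 mL) = 354 mL.
354 mL ≤ 500 mL (rail limit, Group H-5) — within limit.
Group H-8 quantity: 1350 kg.
That exceeds the Group H-8 rail limit of 1000 kg.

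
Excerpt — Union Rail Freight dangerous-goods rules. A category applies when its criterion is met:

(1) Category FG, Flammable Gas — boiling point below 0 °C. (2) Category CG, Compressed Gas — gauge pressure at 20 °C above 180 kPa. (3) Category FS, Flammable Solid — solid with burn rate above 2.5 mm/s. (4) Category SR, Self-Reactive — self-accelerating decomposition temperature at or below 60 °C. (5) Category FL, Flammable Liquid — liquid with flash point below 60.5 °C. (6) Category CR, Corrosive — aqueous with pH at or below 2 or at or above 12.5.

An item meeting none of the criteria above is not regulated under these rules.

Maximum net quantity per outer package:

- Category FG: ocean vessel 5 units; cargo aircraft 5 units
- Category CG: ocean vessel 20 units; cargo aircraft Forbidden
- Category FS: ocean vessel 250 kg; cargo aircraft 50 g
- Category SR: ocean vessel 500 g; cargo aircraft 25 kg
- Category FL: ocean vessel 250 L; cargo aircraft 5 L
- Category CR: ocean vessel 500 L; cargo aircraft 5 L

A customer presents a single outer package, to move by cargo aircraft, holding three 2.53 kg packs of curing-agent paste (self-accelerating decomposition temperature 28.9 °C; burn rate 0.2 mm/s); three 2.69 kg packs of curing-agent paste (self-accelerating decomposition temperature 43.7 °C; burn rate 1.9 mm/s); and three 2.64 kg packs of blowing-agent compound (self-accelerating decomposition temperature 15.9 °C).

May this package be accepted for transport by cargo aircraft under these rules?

Curing-agent paste: self-accelerating decomposition temperature 28.9 °C ≤ 60 °C → Category SR (Self-Reactive).
Self-accelerating decomposition temperature 43.7 °C meets the Category SR criterion (Self-Reactive), so the curing-agent paste is Category SR.
Blowing-agent compound: self-accelerating decomposition temperature 15.9 °C ≤ 60 °C → Category SR (Self-Reactive).
Total Category SR: (three 2.53 kg packs = 7.59 kg) + (three 2.69 kg packs = 8.07 kg) + (three 2.64 kg packs = 7.92 kg) = 23.58 kg.
23.58 kg ≤ 25 kg (cargo aircraft limit, Category SR) — within limit.

Yes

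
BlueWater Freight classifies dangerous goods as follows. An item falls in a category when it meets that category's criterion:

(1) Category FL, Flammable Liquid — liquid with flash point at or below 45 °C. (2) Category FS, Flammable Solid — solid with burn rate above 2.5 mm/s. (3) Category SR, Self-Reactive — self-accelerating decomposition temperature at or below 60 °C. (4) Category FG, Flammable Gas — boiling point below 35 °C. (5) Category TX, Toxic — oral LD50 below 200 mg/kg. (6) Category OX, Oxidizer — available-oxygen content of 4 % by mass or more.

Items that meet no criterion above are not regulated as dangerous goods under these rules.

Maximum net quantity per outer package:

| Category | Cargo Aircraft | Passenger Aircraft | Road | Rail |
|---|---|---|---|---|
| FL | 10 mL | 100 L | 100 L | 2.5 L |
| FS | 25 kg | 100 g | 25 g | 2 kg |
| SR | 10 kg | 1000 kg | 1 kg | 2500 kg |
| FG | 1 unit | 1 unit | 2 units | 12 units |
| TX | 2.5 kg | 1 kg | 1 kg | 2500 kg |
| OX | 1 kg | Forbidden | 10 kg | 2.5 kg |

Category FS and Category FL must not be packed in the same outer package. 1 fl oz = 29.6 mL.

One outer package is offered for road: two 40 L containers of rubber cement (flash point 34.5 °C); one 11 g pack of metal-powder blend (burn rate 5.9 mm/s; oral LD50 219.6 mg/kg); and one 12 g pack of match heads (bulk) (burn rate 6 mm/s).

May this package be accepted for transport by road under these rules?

The rubber cement has flash point 34.5 °C, which is ≤ 45 °C, so it is Category FL (Flammable Liquid).
Metal-powder blend: burn rate 5.9 mm/s > 2.5 mm/s → Category FS (Flammable Solid).
With burn rate 6 mm/s (> 2.5 mm/s), the match heads (bulk) fall in Category FS.
Total Category FS: 11 g + 12 g = 23 g.
That is within the Category FS road limit of 25 g.
Category FL quantity: two 40 L containers = 80 L.
80 L is within the road limit of 100 L for Category FL.
Category FS and Category FL may not share an outer package.

No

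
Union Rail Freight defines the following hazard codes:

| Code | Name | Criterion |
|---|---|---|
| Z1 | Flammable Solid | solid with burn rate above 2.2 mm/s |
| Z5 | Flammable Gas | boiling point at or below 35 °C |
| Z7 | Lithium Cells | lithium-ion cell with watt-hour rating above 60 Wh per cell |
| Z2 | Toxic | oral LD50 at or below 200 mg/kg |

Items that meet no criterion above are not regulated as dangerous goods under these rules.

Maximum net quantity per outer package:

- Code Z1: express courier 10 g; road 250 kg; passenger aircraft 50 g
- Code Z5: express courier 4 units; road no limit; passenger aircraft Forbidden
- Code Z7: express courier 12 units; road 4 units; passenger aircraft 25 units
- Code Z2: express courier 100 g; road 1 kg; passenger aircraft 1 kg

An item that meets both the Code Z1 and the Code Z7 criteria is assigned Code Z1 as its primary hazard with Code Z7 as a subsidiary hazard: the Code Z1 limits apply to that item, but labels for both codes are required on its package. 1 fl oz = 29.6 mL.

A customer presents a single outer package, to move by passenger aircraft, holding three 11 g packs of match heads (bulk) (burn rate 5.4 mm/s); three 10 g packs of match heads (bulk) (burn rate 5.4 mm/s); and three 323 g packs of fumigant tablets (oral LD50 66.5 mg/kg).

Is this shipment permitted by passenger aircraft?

No

Burn rate 5.4 mm/s meets the Code Z1 criterion (Flammable Solid), so the match heads (bulk) are Code Z1.
The match heads (bulk) have burn rate 5.4 mm/s, which is > 2.2 mm/s, so they are Code Z1 (Flammable Solid).
Oral LD50 66.5 mg/kg meets the Code Z2 criterion (Toxic), so the fumigant tablets are Code Z2.
Code Z2 quantity: three 323 g packs = 969 g.
969 g is within the passenger aircraft limit of 1 kg for Code Z2.
Total Code Z1: (three 11 g packs = 33 g) + (three 10 g packs = 30 g) = 63 g.
63 g > 50 g (passenger aircraft limit, Code Z1) — over the limit.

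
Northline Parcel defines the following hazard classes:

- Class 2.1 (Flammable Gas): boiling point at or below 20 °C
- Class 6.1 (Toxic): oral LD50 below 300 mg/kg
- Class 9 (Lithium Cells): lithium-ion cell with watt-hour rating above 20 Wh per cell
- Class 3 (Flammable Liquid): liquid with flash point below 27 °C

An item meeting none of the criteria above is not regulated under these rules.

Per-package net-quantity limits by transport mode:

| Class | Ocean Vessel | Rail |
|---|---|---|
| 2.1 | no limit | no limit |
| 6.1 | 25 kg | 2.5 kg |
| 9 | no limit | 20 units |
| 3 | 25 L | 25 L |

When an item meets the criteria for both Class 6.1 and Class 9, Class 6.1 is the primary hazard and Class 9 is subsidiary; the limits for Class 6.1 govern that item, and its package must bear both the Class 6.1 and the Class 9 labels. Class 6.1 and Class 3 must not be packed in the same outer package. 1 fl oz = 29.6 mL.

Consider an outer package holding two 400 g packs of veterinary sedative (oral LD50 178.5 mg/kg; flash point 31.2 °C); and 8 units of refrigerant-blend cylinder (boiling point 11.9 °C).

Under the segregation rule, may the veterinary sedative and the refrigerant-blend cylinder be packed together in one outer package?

Yes

Veterinary sedative: oral LD50 178.5 mg/kg < 300 mg/kg → Class 6.1 (Toxic).
The refrigerant-blend cylinder has boiling point 11.9 °C, which is ≤ 20 °C, so it is Class 2.1 (Flammable Gas).
No segregation rule bars Class 6.1 with Class 2.1.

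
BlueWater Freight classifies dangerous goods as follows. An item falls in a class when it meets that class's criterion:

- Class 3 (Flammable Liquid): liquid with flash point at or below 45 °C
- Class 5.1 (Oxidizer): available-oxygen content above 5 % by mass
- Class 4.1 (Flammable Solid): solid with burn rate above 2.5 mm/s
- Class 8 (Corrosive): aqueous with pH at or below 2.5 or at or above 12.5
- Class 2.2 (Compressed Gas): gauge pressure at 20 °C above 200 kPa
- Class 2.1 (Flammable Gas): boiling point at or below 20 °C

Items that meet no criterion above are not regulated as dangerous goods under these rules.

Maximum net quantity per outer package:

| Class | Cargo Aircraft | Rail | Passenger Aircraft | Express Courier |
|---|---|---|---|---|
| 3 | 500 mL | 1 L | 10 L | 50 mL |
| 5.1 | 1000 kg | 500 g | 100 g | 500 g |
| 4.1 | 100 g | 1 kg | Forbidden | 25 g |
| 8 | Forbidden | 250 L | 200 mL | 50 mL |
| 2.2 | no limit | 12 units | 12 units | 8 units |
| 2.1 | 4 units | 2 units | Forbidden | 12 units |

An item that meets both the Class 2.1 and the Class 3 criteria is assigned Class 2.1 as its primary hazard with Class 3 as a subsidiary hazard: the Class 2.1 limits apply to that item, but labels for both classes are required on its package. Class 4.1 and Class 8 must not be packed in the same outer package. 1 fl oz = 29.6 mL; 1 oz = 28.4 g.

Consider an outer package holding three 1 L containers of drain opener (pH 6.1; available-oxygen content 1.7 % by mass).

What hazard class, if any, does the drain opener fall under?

Not regulated

available-oxygen content 1.7 % by mass is not above 5 % by mass, so Class 5.1 does not apply.
pH 6.1 is between 2.5 and 12.5, so Class 8 does not apply.
No criterion is met, so the item is not regulated.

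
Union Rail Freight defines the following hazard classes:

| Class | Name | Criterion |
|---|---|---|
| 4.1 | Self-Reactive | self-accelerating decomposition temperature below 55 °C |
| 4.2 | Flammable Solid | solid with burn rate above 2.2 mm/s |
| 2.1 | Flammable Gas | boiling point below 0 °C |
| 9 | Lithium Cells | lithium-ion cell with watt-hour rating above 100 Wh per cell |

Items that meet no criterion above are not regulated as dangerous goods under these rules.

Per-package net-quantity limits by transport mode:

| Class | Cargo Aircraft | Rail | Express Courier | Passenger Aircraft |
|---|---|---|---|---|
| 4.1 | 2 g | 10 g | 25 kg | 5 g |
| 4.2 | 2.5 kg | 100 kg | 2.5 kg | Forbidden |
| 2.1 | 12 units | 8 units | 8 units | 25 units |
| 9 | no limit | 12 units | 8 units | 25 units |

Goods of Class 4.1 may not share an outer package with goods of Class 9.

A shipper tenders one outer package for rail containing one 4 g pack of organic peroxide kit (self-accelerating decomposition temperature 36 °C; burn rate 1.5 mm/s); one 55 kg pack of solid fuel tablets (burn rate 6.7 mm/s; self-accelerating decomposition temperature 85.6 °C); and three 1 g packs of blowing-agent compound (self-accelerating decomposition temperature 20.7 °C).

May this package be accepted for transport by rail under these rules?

Yes

Organic peroxide kit: self-accelerating decomposition temperature 36 °C < 55 °C → Class 4.1 (Self-Reactive).
With burn rate 6.7 mm/s (> 2.2 mm/s), the solid fuel tablets fall in Class 4.2.
With self-accelerating decomposition temperature 20.7 °C (< 55 °C), the blowing-agent compound falls in Class 4.1.
Class 4.1 net quantity: 4 g + (three 1 g packs = 3 g) = 7 g.
7 g ≤ 10 g (rail limit, Class 4.1) — within limit.
Class 4.2 quantity: 55 kg.
That is within the Class 4.2 rail limit of 100 kg.
The segregation rule (Class 4.1 with Class 9) does not apply to Class 4.1 with Class 4.2.
Every hazard class is within its rail limit and no segregation rule is violated.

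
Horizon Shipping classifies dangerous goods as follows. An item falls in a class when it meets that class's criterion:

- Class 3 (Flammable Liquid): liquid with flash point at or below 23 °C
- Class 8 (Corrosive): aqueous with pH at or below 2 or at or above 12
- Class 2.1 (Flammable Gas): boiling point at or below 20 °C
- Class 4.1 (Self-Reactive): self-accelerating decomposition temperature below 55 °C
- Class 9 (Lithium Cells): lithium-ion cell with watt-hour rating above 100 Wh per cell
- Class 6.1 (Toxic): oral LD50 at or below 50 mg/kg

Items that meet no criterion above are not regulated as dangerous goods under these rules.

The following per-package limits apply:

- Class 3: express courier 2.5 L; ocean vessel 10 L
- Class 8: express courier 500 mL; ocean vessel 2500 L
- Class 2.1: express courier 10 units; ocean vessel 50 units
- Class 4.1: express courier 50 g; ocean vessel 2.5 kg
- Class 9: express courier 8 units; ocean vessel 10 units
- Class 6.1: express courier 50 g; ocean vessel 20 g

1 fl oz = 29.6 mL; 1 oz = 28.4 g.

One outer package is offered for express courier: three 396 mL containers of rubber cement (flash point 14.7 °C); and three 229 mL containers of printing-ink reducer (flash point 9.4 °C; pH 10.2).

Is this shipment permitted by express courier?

Flash point 14.7 °C meets the Class 3 criterion (Flammable Liquid), so the rubber cement is Class 3.
With flash point 9.4 °C (≤ 23 °C), the printing-ink reducer falls in Class 3.
Total Class 3: (three 396 mL containers = 1.188 L) + (three 229 mL containers = 687 mL) = 1.875 L.
That is within the Class 3 express courier limit of 2.5 L.

Yes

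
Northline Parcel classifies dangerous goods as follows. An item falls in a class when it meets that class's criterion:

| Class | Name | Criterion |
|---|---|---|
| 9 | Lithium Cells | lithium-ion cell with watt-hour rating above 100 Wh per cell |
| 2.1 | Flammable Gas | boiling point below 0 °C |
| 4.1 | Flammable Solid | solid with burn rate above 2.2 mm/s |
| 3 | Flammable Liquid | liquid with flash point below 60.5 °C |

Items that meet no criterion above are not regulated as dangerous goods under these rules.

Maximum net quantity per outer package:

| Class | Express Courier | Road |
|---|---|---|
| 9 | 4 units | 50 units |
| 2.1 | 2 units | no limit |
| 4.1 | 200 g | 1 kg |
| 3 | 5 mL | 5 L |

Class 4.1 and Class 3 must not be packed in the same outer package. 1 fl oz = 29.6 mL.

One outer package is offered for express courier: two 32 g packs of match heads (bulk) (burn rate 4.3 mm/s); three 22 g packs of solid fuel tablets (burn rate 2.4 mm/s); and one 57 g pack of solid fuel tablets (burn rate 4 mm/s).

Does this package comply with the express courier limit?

Yes

Match heads (bulk): burn rate 4.3 mm/s > 2.2 mm/s → Class 4.1 (Flammable Solid).
With burn rate 2.4 mm/s (> 2.2 mm/s), the solid fuel tablets fall in Class 4.1.
Burn rate 4 mm/s meets the Class 4.1 criterion (Flammable Solid), so the solid fuel tablets are Class 4.1.
Class 4.1 net quantity: (two 32 g packs = 64 g) + (three 22 g packs = 66 g) + 57 g = 187 g.
That is within the Class 4.1 express courier limit of 200 g.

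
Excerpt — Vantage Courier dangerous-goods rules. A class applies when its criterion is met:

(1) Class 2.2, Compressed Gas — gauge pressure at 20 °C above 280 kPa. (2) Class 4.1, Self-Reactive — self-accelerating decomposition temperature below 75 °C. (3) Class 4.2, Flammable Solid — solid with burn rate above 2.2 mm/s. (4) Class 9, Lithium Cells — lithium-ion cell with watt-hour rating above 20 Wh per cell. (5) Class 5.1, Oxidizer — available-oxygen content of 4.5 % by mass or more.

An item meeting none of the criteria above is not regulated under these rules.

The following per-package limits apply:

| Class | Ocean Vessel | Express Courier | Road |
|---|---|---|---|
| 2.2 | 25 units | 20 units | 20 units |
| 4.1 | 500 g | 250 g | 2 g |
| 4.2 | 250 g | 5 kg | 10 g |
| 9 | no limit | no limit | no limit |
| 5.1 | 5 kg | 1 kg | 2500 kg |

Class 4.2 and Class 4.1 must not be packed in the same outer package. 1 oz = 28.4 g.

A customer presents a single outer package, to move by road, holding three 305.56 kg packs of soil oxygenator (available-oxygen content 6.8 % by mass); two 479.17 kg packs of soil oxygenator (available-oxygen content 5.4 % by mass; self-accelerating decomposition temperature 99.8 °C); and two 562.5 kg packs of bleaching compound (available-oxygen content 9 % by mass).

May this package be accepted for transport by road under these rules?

With available-oxygen content 6.8 % by mass (≥ 4.5 % by mass), the soil oxygenator falls in Class 5.1.
The soil oxygenator has available-oxygen content 5.4 % by mass, which is ≥ 4.5 % by mass, so it is Class 5.1 (Oxidizer).
The bleaching compound has available-oxygen content 9 % by mass, which is ≥ 4.5 % by mass, so it is Class 5.1 (Oxidizer).
Class 5.1 net quantity: (three 305.56 kg packs = 916.68 kg) + (two 479.17 kg packs = 958.34 kg) + (two 562.5 kg packs = 1125 kg) = 3000.02 kg.
3000.02 kg exceeds the road limit of 2500 kg for Class 5.1.

No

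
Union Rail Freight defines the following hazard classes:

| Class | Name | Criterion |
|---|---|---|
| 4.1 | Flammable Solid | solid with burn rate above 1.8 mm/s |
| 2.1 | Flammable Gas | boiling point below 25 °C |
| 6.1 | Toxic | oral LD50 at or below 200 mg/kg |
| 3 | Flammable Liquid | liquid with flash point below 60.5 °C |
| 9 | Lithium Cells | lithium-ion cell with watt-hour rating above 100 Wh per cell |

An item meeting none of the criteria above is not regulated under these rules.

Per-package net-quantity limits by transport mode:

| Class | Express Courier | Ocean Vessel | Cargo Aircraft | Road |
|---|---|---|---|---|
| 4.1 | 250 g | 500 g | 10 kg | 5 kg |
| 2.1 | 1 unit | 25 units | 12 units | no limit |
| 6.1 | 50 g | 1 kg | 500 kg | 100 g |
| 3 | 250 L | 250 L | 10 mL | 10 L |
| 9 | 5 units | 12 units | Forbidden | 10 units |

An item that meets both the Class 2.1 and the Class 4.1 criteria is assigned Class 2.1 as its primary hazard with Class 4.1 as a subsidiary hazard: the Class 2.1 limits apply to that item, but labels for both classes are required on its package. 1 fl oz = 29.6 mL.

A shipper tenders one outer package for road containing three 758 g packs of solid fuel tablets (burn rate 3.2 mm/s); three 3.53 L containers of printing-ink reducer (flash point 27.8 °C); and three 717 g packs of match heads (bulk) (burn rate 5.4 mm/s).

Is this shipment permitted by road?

No

With burn rate 3.2 mm/s (> 1.8 mm/s), the solid fuel tablets fall in Class 4.1.
With flash point 27.8 °C (< 60.5 °C), the printing-ink reducer falls in Class 3.
With burn rate 5.4 mm/s (> 1.8 mm/s), the match heads (bulk) fall in Class 4.1.
Class 4.1 net quantity: (three 758 g packs = 2.274 kg) + (three 717 g packs = 2.151 kg) = 4.425 kg.
That is within the Class 4.1 road limit of 5 kg.
Class 3 quantity: three 3.53 L containers = 10.59 L.
That exceeds the Class 3 road limit of 10 L.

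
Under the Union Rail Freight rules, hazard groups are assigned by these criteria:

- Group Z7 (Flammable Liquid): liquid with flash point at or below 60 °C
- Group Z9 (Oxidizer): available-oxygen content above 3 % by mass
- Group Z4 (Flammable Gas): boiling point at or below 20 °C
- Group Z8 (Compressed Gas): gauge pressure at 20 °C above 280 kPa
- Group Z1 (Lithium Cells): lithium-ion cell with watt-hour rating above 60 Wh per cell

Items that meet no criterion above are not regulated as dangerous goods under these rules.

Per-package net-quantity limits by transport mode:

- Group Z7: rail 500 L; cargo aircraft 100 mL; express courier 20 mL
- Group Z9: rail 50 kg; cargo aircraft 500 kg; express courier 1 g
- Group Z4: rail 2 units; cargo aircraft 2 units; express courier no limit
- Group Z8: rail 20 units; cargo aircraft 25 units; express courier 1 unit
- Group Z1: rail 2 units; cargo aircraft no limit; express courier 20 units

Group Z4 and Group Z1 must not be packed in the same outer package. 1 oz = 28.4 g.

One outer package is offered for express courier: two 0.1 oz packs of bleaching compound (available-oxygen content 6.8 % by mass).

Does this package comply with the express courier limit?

No

Available-oxygen content 6.8 % by mass meets the Group Z9 criterion (Oxidizer), so the bleaching compound is Group Z9.
Group Z9 quantity: two 0.1 oz packs = 5.68 g.
That exceeds the Group Z9 express courier limit of 1 g.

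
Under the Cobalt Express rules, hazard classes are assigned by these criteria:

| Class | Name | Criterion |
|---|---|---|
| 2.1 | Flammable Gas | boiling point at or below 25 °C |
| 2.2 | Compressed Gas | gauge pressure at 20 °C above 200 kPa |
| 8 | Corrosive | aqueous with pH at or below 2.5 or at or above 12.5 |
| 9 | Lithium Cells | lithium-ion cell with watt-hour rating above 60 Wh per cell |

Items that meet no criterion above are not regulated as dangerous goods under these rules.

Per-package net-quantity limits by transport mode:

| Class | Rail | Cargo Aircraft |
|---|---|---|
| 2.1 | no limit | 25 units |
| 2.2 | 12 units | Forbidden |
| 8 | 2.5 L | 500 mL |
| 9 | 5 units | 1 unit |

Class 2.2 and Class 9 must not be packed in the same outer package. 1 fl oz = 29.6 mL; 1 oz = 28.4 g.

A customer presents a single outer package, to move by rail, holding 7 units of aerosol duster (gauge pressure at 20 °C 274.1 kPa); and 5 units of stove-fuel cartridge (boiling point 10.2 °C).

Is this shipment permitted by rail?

Yes

With gauge pressure at 20 °C 274.1 kPa (> 200 kPa), the aerosol duster falls in Class 2.2.
Boiling point 10.2 °C meets the Class 2.1 criterion (Flammable Gas), so the stove-fuel cartridge is Class 2.1.
Class 2.2 quantity: 7 units.
7 units is within the rail limit of 12 units for Class 2.2.
Class 2.1 quantity: 5 units.
Class 2.1 has no per-package limit by rail.
The segregation rule (Class 2.2 with Class 9) does not apply to Class 2.2 with Class 2.1.
Every hazard class is within its rail limit and no segregation rule is violated.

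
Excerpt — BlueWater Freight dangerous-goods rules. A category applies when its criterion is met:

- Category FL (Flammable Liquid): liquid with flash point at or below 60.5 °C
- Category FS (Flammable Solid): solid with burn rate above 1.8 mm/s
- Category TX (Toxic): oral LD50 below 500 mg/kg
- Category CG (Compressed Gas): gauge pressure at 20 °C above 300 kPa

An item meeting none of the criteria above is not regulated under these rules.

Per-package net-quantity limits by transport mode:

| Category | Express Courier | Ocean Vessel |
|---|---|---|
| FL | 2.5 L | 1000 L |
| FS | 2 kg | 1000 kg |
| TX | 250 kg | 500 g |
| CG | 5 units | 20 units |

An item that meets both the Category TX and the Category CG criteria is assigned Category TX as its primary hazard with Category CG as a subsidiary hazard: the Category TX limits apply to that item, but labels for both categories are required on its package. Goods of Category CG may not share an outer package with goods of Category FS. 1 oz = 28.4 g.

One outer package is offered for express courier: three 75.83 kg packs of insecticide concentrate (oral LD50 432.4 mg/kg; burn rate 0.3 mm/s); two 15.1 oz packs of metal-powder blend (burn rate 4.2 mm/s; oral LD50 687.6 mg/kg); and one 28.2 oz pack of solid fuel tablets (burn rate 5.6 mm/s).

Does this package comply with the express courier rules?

Yes

Oral LD50 432.4 mg/kg meets the Category TX criterion (Toxic), so the insecticide concentrate is Category TX.
Burn rate 4.2 mm/s meets the Category FS criterion (Flammable Solid), so the metal-powder blend is Category FS.
With burn rate 5.6 mm/s (> 1.8 mm/s), the solid fuel tablets fall in Category FS.
Total Category FS: (two 15.1 oz packs = 857.68 g) + (one 28.2 oz pack = 800.88 g) = 1658.56 g.
1658.56 g is within the express courier limit of 2 kg for Category FS.
Category TX quantity: three 75.83 kg packs = 227.49 kg.
227.49 kg is within the express courier limit of 250 kg for Category TX.
The segregation rule (Category CG with Category FS) does not apply to Category FS with Category TX.
Every hazard category is within its express courier limit and no segregation rule is violated.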